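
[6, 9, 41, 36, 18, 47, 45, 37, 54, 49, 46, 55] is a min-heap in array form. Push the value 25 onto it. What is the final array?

append 25 at index 12 → [6, 9, 41, 36, 18, 47, 45, 37, 54, 49, 46, 55, 25]
25 < parent 47 at index 5, swap → [6, 9, 41, 36, 18, 25, 45, 37, 54, 49, 46, 55, 47]
25 < parent 41 at index 2, swap → [6, 9, 25, 36, 18, 41, 45, 37, 54, 49, 46, 55, 47]

[6, 9, 25, 36, 18, 41, 45, 37, 54, 49, 46, 55, 47]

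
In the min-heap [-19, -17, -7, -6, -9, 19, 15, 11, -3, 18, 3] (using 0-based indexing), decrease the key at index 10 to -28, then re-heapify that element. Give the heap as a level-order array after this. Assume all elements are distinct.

set index 10 from 3 to -28 → [-19, -17, -7, -6, -9, 19, 15, 11, -3, 18, -28]
-28 < parent -9 at index 4, swap → [-19, -17, -7, -6, -28, 19, 15, 11, -3, 18, -9]
-28 < parent -17 at index 1, swap → [-19, -28, -7, -6, -17, 19, 15, 11, -3, 18, -9]
-28 < parent -19 at index 0, swap → [-28, -19, -7, -6, -17, 19, 15, 11, -3, 18, -9]

[-28, -19, -7, -6, -17, 19, 15, 11, -3, 18, -9]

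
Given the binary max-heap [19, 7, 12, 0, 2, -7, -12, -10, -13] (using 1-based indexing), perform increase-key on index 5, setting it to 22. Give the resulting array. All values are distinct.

set index 5 from 2 to 22 → [19, 7, 12, 0, 22, -7, -12, -10, -13]
22 > parent 7 at index 2, swap → [19, 22, 12, 0, 7, -7, -12, -10, -13]
22 > parent 19 at index 1, swap → [22, 19, 12, 0, 7, -7, -12, -10, -13]

[22, 19, 12, 0, 7, -7, -12, -10, -13]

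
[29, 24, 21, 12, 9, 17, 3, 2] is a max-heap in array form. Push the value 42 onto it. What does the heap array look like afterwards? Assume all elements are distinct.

append 42 at index 8 → [29, 24, 21, 12, 9, 17, 3, 2, 42]
42 > parent 12 at index 3, swap → [29, 24, 21, 42, 9, 17, 3, 2, 12]
42 > parent 24 at index 1, swap → [29, 42, 21, 24, 9, 17, 3, 2, 12]
42 > parent 29 at index 0, swap → [42, 29, 21, 24, 9, 17, 3, 2, 12]

[42, 29, 21, 24, 9, 17, 3, 2, 12]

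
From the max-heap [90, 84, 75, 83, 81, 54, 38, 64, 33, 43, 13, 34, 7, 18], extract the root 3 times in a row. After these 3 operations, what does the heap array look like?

extract-max #1 returns 90:
  remove root 90; move last element 18 to root → [18, 84, 75, 83, 81, 54, 38, 64, 33, 43, 13, 34, 7]
  18 vs larger child 84 at index 1, swap → [84, 18, 75, 83, 81, 54, 38, 64, 33, 43, 13, 34, 7]
  18 vs larger child 83 at index 3, swap → [84, 83, 75, 18, 81, 54, 38, 64, 33, 43, 13, 34, 7]
  18 vs larger child 64 at index 7, swap → [84, 83, 75, 64, 81, 54, 38, 18, 33, 43, 13, 34, 7]
extract-max #2 returns 84:
  remove root 84; move last element 7 to root → [7, 83, 75, 64, 81, 54, 38, 18, 33, 43, 13, 34]
  7 vs larger child 83 at index 1, swap → [83, 7, 75, 64, 81, 54, 38, 18, 33, 43, 13, 34]
  7 vs larger child 81 at index 4, swap → [83, 81, 75, 64, 7, 54, 38, 18, 33, 43, 13, 34]
  7 vs larger child 43 at index 9, swap → [83, 81, 75, 64, 43, 54, 38, 18, 33, 7, 13, 34]
extract-max #3 returns 83:
  remove root 83; move last element 34 to root → [34, 81, 75, 64, 43, 54, 38, 18, 33, 7, 13]
  34 vs larger child 81 at index 1, swap → [81, 34, 75, 64, 43, 54, 38, 18, 33, 7, 13]
  34 vs larger child 64 at index 3, swap → [81, 64, 75, 34, 43, 54, 38, 18, 33, 7, 13]

[81, 64, 75, 34, 43, 54, 38, 18, 33, 7, 13]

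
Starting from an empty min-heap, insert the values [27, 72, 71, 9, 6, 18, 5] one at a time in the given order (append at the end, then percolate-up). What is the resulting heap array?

Insert 27:
  append 27 at index 0 → [27] (no swap needed)
Insert 72:
  append 72 at index 1 → [27, 72] (no swap needed)
Insert 71:
  append 71 at index 2 → [27, 72, 71] (no swap needed)
Insert 9:
  append 9 at index 3 → [27, 72, 71, 9]
  9 < parent 72 at index 1, swap → [27, 9, 71, 72]
  9 < parent 27 at index 0, swap → [9, 27, 71, 72]
Insert 6:
  append 6 at index 4 → [9, 27, 71, 72, 6]
  6 < parent 27 at index 1, swap → [9, 6, 71, 72, 27]
  6 < parent 9 at index 0, swap → [6, 9, 71, 72, 27]
Insert 18:
  append 18 at index 5 → [6, 9, 71, 72, 27, 18]
  18 < parent 71 at index 2, swap → [6, 9, 18, 72, 27, 71]
Insert 5:
  append 5 at index 6 → [6, 9, 18, 72, 27, 71, 5]
  5 < parent 18 at index 2, swap → [6, 9, 5, 72, 27, 71, 18]
  5 < parent 6 at index 0, swap → [5, 9, 6, 72, 27, 71, 18]

[5, 9, 6, 72, 27, 71, 18]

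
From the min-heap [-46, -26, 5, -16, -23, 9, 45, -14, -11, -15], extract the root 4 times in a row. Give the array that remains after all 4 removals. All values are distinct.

[-15, -14, 5, 45, -11, 9]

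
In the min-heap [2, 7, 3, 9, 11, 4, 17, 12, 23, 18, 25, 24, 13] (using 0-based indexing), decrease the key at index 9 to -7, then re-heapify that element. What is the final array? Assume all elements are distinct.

[-7, 2, 3, 9, 7, 4, 17, 12, 23, 11, 25, 24, 13]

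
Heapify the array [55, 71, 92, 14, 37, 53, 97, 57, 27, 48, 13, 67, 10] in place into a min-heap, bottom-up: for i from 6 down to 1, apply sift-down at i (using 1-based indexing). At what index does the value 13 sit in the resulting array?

2

sift down from index 6:
  53 vs smaller child 10 at index 13, swap → [55, 71, 92, 14, 37, 10, 97, 57, 27, 48, 13, 67, 53]
sift down from index 5:
  37 vs smaller child 13 at index 11, swap → [55, 71, 92, 14, 13, 10, 97, 57, 27, 48, 37, 67, 53]
sift down from index 4: already satisfies heap property
sift down from index 3:
  92 vs smaller child 10 at index 6, swap → [55, 71, 10, 14, 13, 92, 97, 57, 27, 48, 37, 67, 53]
  92 vs smaller child 53 at index 13, swap → [55, 71, 10, 14, 13, 53, 97, 57, 27, 48, 37, 67, 92]
sift down from index 2:
  71 vs smaller child 13 at index 5, swap → [55, 13, 10, 14, 71, 53, 97, 57, 27, 48, 37, 67, 92]
  71 vs smaller child 37 at index 11, swap → [55, 13, 10, 14, 37, 53, 97, 57, 27, 48, 71, 67, 92]
sift down from index 1:
  55 vs smaller child 10 at index 3, swap → [10, 13, 55, 14, 37, 53, 97, 57, 27, 48, 71, 67, 92]
  55 vs smaller child 53 at index 6, swap → [10, 13, 53, 14, 37, 55, 97, 57, 27, 48, 71, 67, 92]
resulting array: [10, 13, 53, 14, 37, 55, 97, 57, 27, 48, 71, 67, 92]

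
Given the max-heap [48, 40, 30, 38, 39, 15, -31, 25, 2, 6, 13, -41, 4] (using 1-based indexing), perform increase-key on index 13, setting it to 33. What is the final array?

set index 13 from 4 to 33 → [48, 40, 30, 38, 39, 15, -31, 25, 2, 6, 13, -41, 33]
33 > parent 15 at index 6, swap → [48, 40, 30, 38, 39, 33, -31, 25, 2, 6, 13, -41, 15]
33 > parent 30 at index 3, swap → [48, 40, 33, 38, 39, 30, -31, 25, 2, 6, 13, -41, 15]

[48, 40, 33, 38, 39, 30, -31, 25, 2, 6, 13, -41, 15]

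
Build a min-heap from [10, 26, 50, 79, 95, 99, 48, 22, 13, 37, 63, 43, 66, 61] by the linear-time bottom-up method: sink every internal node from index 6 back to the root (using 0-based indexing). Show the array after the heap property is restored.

sift down from index 6: already satisfies heap property
sift down from index 5:
  99 vs smaller child 43 at index 11, swap → [10, 26, 50, 79, 95, 43, 48, 22, 13, 37, 63, 99, 66, 61]
sift down from index 4:
  95 vs smaller child 37 at index 9, swap → [10, 26, 50, 79, 37, 43, 48, 22, 13, 95, 63, 99, 66, 61]
sift down from index 3:
  79 vs smaller child 13 at index 8, swap → [10, 26, 50, 13, 37, 43, 48, 22, 79, 95, 63, 99, 66, 61]
sift down from index 2:
  50 vs smaller child 43 at index 5, swap → [10, 26, 43, 13, 37, 50, 48, 22, 79, 95, 63, 99, 66, 61]
sift down from index 1:
  26 vs smaller child 13 at index 3, swap → [10, 13, 43, 26, 37, 50, 48, 22, 79, 95, 63, 99, 66, 61]
  26 vs smaller child 22 at index 7, swap → [10, 13, 43, 22, 37, 50, 48, 26, 79, 95, 63, 99, 66, 61]
sift down from index 0: already satisfies heap property

[10, 13, 43, 22, 37, 50, 48, 26, 79, 95, 63, 99, 66, 61]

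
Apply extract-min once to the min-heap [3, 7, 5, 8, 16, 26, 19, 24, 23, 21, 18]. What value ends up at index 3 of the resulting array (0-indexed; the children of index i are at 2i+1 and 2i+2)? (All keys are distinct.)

remove root 3; move last element 18 to root → [18, 7, 5, 8, 16, 26, 19, 24, 23, 21]
18 vs smaller child 5 at index 2, swap → [5, 7, 18, 8, 16, 26, 19, 24, 23, 21]
resulting array: [5, 7, 18, 8, 16, 26, 19, 24, 23, 21]

8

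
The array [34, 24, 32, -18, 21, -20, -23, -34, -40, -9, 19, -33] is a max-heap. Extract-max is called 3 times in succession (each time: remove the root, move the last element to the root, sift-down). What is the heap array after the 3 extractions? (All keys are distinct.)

[21, 19, -20, -18, -9, -33, -23, -34, -40]

extract-max #1 returns 34:
  remove root 34; move last element -33 to root → [-33, 24, 32, -18, 21, -20, -23, -34, -40, -9, 19]
  -33 vs larger child 32 at index 2, swap → [32, 24, -33, -18, 21, -20, -23, -34, -40, -9, 19]
  -33 vs larger child -20 at index 5, swap → [32, 24, -20, -18, 21, -33, -23, -34, -40, -9, 19]
extract-max #2 returns 32:
  remove root 32; move last element 19 to root → [19, 24, -20, -18, 21, -33, -23, -34, -40, -9]
  19 vs larger child 24 at index 1, swap → [24, 19, -20, -18, 21, -33, -23, -34, -40, -9]
  19 vs larger child 21 at index 4, swap → [24, 21, -20, -18, 19, -33, -23, -34, -40, -9]
extract-max #3 returns 24:
  remove root 24; move last element -9 to root → [-9, 21, -20, -18, 19, -33, -23, -34, -40]
  -9 vs larger child 21 at index 1, swap → [21, -9, -20, -18, 19, -33, -23, -34, -40]
  -9 vs larger child 19 at index 4, swap → [21, 19, -20, -18, -9, -33, -23, -34, -40]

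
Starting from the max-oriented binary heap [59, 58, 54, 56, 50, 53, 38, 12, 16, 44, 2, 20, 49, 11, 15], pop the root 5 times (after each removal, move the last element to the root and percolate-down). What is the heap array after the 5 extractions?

[50, 44, 49, 16, 11, 20, 38, 12, 15, 2]

extract-max #1 returns 59:
  remove root 59; move last element 15 to root → [15, 58, 54, 56, 50, 53, 38, 12, 16, 44, 2, 20, 49, 11]
  15 vs larger child 58 at index 1, swap → [58, 15, 54, 56, 50, 53, 38, 12, 16, 44, 2, 20, 49, 11]
  15 vs larger child 56 at index 3, swap → [58, 56, 54, 15, 50, 53, 38, 12, 16, 44, 2, 20, 49, 11]
  15 vs larger child 16 at index 8, swap → [58, 56, 54, 16, 50, 53, 38, 12, 15, 44, 2, 20, 49, 11]
extract-max #2 returns 58:
  remove root 58; move last element 11 to root → [11, 56, 54, 16, 50, 53, 38, 12, 15, 44, 2, 20, 49]
  11 vs larger child 56 at index 1, swap → [56, 11, 54, 16, 50, 53, 38, 12, 15, 44, 2, 20, 49]
  11 vs larger child 50 at index 4, swap → [56, 50, 54, 16, 11, 53, 38, 12, 15, 44, 2, 20, 49]
  11 vs larger child 44 at index 9, swap → [56, 50, 54, 16, 44, 53, 38, 12, 15, 11, 2, 20, 49]
extract-max #3 returns 56:
  remove root 56; move last element 49 to root → [49, 50, 54, 16, 44, 53, 38, 12, 15, 11, 2, 20]
  49 vs larger child 54 at index 2, swap → [54, 50, 49, 16, 44, 53, 38, 12, 15, 11, 2, 20]
  49 vs larger child 53 at index 5, swap → [54, 50, 53, 16, 44, 49, 38, 12, 15, 11, 2, 20]
extract-max #4 returns 54:
  remove root 54; move last element 20 to root → [20, 50, 53, 16, 44, 49, 38, 12, 15, 11, 2]
  20 vs larger child 53 at index 2, swap → [53, 50, 20, 16, 44, 49, 38, 12, 15, 11, 2]
  20 vs larger child 49 at index 5, swap → [53, 50, 49, 16, 44, 20, 38, 12, 15, 11, 2]
extract-max #5 returns 53:
  remove root 53; move last element 2 to root → [2, 50, 49, 16, 44, 20, 38, 12, 15, 11]
  2 vs larger child 50 at index 1, swap → [50, 2, 49, 16, 44, 20, 38, 12, 15, 11]
  2 vs larger child 44 at index 4, swap → [50, 44, 49, 16, 2, 20, 38, 12, 15, 11]
  2 vs only child 11 at index 9, swap → [50, 44, 49, 16, 11, 20, 38, 12, 15, 2]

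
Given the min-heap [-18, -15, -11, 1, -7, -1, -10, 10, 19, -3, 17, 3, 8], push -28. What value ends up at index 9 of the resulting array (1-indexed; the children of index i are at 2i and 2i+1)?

append -28 at index 14 → [-18, -15, -11, 1, -7, -1, -10, 10, 19, -3, 17, 3, 8, -28]
-28 < parent -10 at index 7, swap → [-18, -15, -11, 1, -7, -1, -28, 10, 19, -3, 17, 3, 8, -10]
-28 < parent -11 at index 3, swap → [-18, -15, -28, 1, -7, -1, -11, 10, 19, -3, 17, 3, 8, -10]
-28 < parent -18 at index 1, swap → [-28, -15, -18, 1, -7, -1, -11, 10, 19, -3, 17, 3, 8, -10]
resulting array: [-28, -15, -18, 1, -7, -1, -11, 10, 19, -3, 17, 3, 8, -10]

19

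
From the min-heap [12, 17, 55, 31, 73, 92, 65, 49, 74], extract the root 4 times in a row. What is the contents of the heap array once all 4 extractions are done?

[55, 65, 92, 74, 73]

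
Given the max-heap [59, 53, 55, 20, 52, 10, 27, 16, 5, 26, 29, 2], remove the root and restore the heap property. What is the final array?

remove root 59; move last element 2 to root → [2, 53, 55, 20, 52, 10, 27, 16, 5, 26, 29]
2 vs larger child 55 at index 2, swap → [55, 53, 2, 20, 52, 10, 27, 16, 5, 26, 29]
2 vs larger child 27 at index 6, swap → [55, 53, 27, 20, 52, 10, 2, 16, 5, 26, 29]

[55, 53, 27, 20, 52, 10, 2, 16, 5, 26, 29]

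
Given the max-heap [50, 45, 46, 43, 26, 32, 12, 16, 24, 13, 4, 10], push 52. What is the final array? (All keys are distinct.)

append 52 at index 12 → [50, 45, 46, 43, 26, 32, 12, 16, 24, 13, 4, 10, 52]
52 > parent 32 at index 5, swap → [50, 45, 46, 43, 26, 52, 12, 16, 24, 13, 4, 10, 32]
52 > parent 46 at index 2, swap → [50, 45, 52, 43, 26, 46, 12, 16, 24, 13, 4, 10, 32]
52 > parent 50 at index 0, swap → [52, 45, 50, 43, 26, 46, 12, 16, 24, 13, 4, 10, 32]

[52, 45, 50, 43, 26, 46, 12, 16, 24, 13, 4, 10, 32]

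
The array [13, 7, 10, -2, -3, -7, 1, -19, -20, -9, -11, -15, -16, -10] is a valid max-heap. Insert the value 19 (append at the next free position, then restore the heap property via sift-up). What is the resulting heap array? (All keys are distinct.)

append 19 at index 14 → [13, 7, 10, -2, -3, -7, 1, -19, -20, -9, -11, -15, -16, -10, 19]
19 > parent 1 at index 6, swap → [13, 7, 10, -2, -3, -7, 19, -19, -20, -9, -11, -15, -16, -10, 1]
19 > parent 10 at index 2, swap → [13, 7, 19, -2, -3, -7, 10, -19, -20, -9, -11, -15, -16, -10, 1]
19 > parent 13 at index 0, swap → [19, 7, 13, -2, -3, -7, 10, -19, -20, -9, -11, -15, -16, -10, 1]

[19, 7, 13, -2, -3, -7, 10, -19, -20, -9, -11, -15, -16, -10, 1]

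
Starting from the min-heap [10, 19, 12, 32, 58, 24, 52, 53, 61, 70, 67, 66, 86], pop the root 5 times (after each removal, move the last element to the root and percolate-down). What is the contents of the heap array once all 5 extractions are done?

[52, 53, 66, 61, 58, 70, 67, 86]

extract-min #1 returns 10:
  remove root 10; move last element 86 to root → [86, 19, 12, 32, 58, 24, 52, 53, 61, 70, 67, 66]
  86 vs smaller child 12 at index 2, swap → [12, 19, 86, 32, 58, 24, 52, 53, 61, 70, 67, 66]
  86 vs smaller child 24 at index 5, swap → [12, 19, 24, 32, 58, 86, 52, 53, 61, 70, 67, 66]
  86 vs only child 66 at index 11, swap → [12, 19, 24, 32, 58, 66, 52, 53, 61, 70, 67, 86]
extract-min #2 returns 12:
  remove root 12; move last element 86 to root → [86, 19, 24, 32, 58, 66, 52, 53, 61, 70, 67]
  86 vs smaller child 19 at index 1, swap → [19, 86, 24, 32, 58, 66, 52, 53, 61, 70, 67]
  86 vs smaller child 32 at index 3, swap → [19, 32, 24, 86, 58, 66, 52, 53, 61, 70, 67]
  86 vs smaller child 53 at index 7, swap → [19, 32, 24, 53, 58, 66, 52, 86, 61, 70, 67]
extract-min #3 returns 19:
  remove root 19; move last element 67 to root → [67, 32, 24, 53, 58, 66, 52, 86, 61, 70]
  67 vs smaller child 24 at index 2, swap → [24, 32, 67, 53, 58, 66, 52, 86, 61, 70]
  67 vs smaller child 52 at index 6, swap → [24, 32, 52, 53, 58, 66, 67, 86, 61, 70]
extract-min #4 returns 24:
  remove root 24; move last element 70 to root → [70, 32, 52, 53, 58, 66, 67, 86, 61]
  70 vs smaller child 32 at index 1, swap → [32, 70, 52, 53, 58, 66, 67, 86, 61]
  70 vs smaller child 53 at index 3, swap → [32, 53, 52, 70, 58, 66, 67, 86, 61]
  70 vs smaller child 61 at index 8, swap → [32, 53, 52, 61, 58, 66, 67, 86, 70]
extract-min #5 returns 32:
  remove root 32; move last element 70 to root → [70, 53, 52, 61, 58, 66, 67, 86]
  70 vs smaller child 52 at index 2, swap → [52, 53, 70, 61, 58, 66, 67, 86]
  70 vs smaller child 66 at index 5, swap → [52, 53, 66, 61, 58, 70, 67, 86]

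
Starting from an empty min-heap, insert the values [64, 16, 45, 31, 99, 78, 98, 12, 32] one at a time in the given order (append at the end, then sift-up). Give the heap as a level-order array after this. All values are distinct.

[12, 16, 45, 31, 99, 78, 98, 64, 32]

Insert 64:
  append 64 at index 0 → [64] (no swap needed)
Insert 16:
  append 16 at index 1 → [64, 16]
  16 < parent 64 at index 0, swap → [16, 64]
Insert 45:
  append 45 at index 2 → [16, 64, 45] (no swap needed)
Insert 31:
  append 31 at index 3 → [16, 64, 45, 31]
  31 < parent 64 at index 1, swap → [16, 31, 45, 64]
Insert 99:
  append 99 at index 4 → [16, 31, 45, 64, 99] (no swap needed)
Insert 78:
  append 78 at index 5 → [16, 31, 45, 64, 99, 78] (no swap needed)
Insert 98:
  append 98 at index 6 → [16, 31, 45, 64, 99, 78, 98] (no swap needed)
Insert 12:
  append 12 at index 7 → [16, 31, 45, 64, 99, 78, 98, 12]
  12 < parent 64 at index 3, swap → [16, 31, 45, 12, 99, 78, 98, 64]
  12 < parent 31 at index 1, swap → [16, 12, 45, 31, 99, 78, 98, 64]
  12 < parent 16 at index 0, swap → [12, 16, 45, 31, 99, 78, 98, 64]
Insert 32:
  append 32 at index 8 → [12, 16, 45, 31, 99, 78, 98, 64, 32] (no swap needed)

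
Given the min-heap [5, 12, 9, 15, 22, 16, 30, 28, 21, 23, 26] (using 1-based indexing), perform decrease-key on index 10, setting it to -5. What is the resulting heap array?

set index 10 from 23 to -5 → [5, 12, 9, 15, 22, 16, 30, 28, 21, -5, 26]
-5 < parent 22 at index 5, swap → [5, 12, 9, 15, -5, 16, 30, 28, 21, 22, 26]
-5 < parent 12 at index 2, swap → [5, -5, 9, 15, 12, 16, 30, 28, 21, 22, 26]
-5 < parent 5 at index 1, swap → [-5, 5, 9, 15, 12, 16, 30, 28, 21, 22, 26]

[-5, 5, 9, 15, 12, 16, 30, 28, 21, 22, 26]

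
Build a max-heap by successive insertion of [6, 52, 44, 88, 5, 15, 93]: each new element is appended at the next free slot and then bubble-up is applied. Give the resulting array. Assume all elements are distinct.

Insert 6:
  append 6 at index 0 → [6] (no swap needed)
Insert 52:
  append 52 at index 1 → [6, 52]
  52 > parent 6 at index 0, swap → [52, 6]
Insert 44:
  append 44 at index 2 → [52, 6, 44] (no swap needed)
Insert 88:
  append 88 at index 3 → [52, 6, 44, 88]
  88 > parent 6 at index 1, swap → [52, 88, 44, 6]
  88 > parent 52 at index 0, swap → [88, 52, 44, 6]
Insert 5:
  append 5 at index 4 → [88, 52, 44, 6, 5] (no swap needed)
Insert 15:
  append 15 at index 5 → [88, 52, 44, 6, 5, 15] (no swap needed)
Insert 93:
  append 93 at index 6 → [88, 52, 44, 6, 5, 15, 93]
  93 > parent 44 at index 2, swap → [88, 52, 93, 6, 5, 15, 44]
  93 > parent 88 at index 0, swap → [93, 52, 88, 6, 5, 15, 44]

[93, 52, 88, 6, 5, 15, 44]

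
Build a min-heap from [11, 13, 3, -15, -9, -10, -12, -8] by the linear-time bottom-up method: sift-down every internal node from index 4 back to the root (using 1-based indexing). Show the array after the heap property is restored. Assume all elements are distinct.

[-15, -9, -12, -8, 11, -10, 3, 13]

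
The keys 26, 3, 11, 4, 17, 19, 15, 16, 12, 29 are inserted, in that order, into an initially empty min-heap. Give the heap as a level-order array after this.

[3, 4, 11, 12, 17, 19, 15, 26, 16, 29]

Insert 26:
  append 26 at index 0 → [26] (no swap needed)
Insert 3:
  append 3 at index 1 → [26, 3]
  3 < parent 26 at index 0, swap → [3, 26]
Insert 11:
  append 11 at index 2 → [3, 26, 11] (no swap needed)
Insert 4:
  append 4 at index 3 → [3, 26, 11, 4]
  4 < parent 26 at index 1, swap → [3, 4, 11, 26]
Insert 17:
  append 17 at index 4 → [3, 4, 11, 26, 17] (no swap needed)
Insert 19:
  append 19 at index 5 → [3, 4, 11, 26, 17, 19] (no swap needed)
Insert 15:
  append 15 at index 6 → [3, 4, 11, 26, 17, 19, 15] (no swap needed)
Insert 16:
  append 16 at index 7 → [3, 4, 11, 26, 17, 19, 15, 16]
  16 < parent 26 at index 3, swap → [3, 4, 11, 16, 17, 19, 15, 26]
Insert 12:
  append 12 at index 8 → [3, 4, 11, 16, 17, 19, 15, 26, 12]
  12 < parent 16 at index 3, swap → [3, 4, 11, 12, 17, 19, 15, 26, 16]
Insert 29:
  append 29 at index 9 → [3, 4, 11, 12, 17, 19, 15, 26, 16, 29] (no swap needed)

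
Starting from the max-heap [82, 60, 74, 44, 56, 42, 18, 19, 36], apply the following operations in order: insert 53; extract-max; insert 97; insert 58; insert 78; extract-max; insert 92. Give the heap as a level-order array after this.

insert 53:
  append 53 at index 9 → [82, 60, 74, 44, 56, 42, 18, 19, 36, 53] (no swap needed)
extract-max → returns 82:
  remove root 82; move last element 53 to root → [53, 60, 74, 44, 56, 42, 18, 19, 36]
  53 vs larger child 74 at index 2, swap → [74, 60, 53, 44, 56, 42, 18, 19, 36]
insert 97:
  append 97 at index 9 → [74, 60, 53, 44, 56, 42, 18, 19, 36, 97]
  97 > parent 56 at index 4, swap → [74, 60, 53, 44, 97, 42, 18, 19, 36, 56]
  97 > parent 60 at index 1, swap → [74, 97, 53, 44, 60, 42, 18, 19, 36, 56]
  97 > parent 74 at index 0, swap → [97, 74, 53, 44, 60, 42, 18, 19, 36, 56]
insert 58:
  append 58 at index 10 → [97, 74, 53, 44, 60, 42, 18, 19, 36, 56, 58] (no swap needed)
insert 78:
  append 78 at index 11 → [97, 74, 53, 44, 60, 42, 18, 19, 36, 56, 58, 78]
  78 > parent 42 at index 5, swap → [97, 74, 53, 44, 60, 78, 18, 19, 36, 56, 58, 42]
  78 > parent 53 at index 2, swap → [97, 74, 78, 44, 60, 53, 18, 19, 36, 56, 58, 42]
extract-max → returns 97:
  remove root 97; move last element 42 to root → [42, 74, 78, 44, 60, 53, 18, 19, 36, 56, 58]
  42 vs larger child 78 at index 2, swap → [78, 74, 42, 44, 60, 53, 18, 19, 36, 56, 58]
  42 vs larger child 53 at index 5, swap → [78, 74, 53, 44, 60, 42, 18, 19, 36, 56, 58]
insert 92:
  append 92 at index 11 → [78, 74, 53, 44, 60, 42, 18, 19, 36, 56, 58, 92]
  92 > parent 42 at index 5, swap → [78, 74, 53, 44, 60, 92, 18, 19, 36, 56, 58, 42]
  92 > parent 53 at index 2, swap → [78, 74, 92, 44, 60, 53, 18, 19, 36, 56, 58, 42]
  92 > parent 78 at index 0, swap → [92, 74, 78, 44, 60, 53, 18, 19, 36, 56, 58, 42]

[92, 74, 78, 44, 60, 53, 18, 19, 36, 56, 58, 42]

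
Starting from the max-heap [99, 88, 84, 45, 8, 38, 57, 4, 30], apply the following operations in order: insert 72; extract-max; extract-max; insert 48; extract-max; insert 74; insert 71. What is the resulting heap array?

[74, 72, 57, 48, 71, 38, 30, 4, 45, 8]

insert 72:
  append 72 at index 9 → [99, 88, 84, 45, 8, 38, 57, 4, 30, 72]
  72 > parent 8 at index 4, swap → [99, 88, 84, 45, 72, 38, 57, 4, 30, 8]
extract-max → returns 99:
  remove root 99; move last element 8 to root → [8, 88, 84, 45, 72, 38, 57, 4, 30]
  8 vs larger child 88 at index 1, swap → [88, 8, 84, 45, 72, 38, 57, 4, 30]
  8 vs larger child 72 at index 4, swap → [88, 72, 84, 45, 8, 38, 57, 4, 30]
extract-max → returns 88:
  remove root 88; move last element 30 to root → [30, 72, 84, 45, 8, 38, 57, 4]
  30 vs larger child 84 at index 2, swap → [84, 72, 30, 45, 8, 38, 57, 4]
  30 vs larger child 57 at index 6, swap → [84, 72, 57, 45, 8, 38, 30, 4]
insert 48:
  append 48 at index 8 → [84, 72, 57, 45, 8, 38, 30, 4, 48]
  48 > parent 45 at index 3, swap → [84, 72, 57, 48, 8, 38, 30, 4, 45]
extract-max → returns 84:
  remove root 84; move last element 45 to root → [45, 72, 57, 48, 8, 38, 30, 4]
  45 vs larger child 72 at index 1, swap → [72, 45, 57, 48, 8, 38, 30, 4]
  45 vs larger child 48 at index 3, swap → [72, 48, 57, 45, 8, 38, 30, 4]
insert 74:
  append 74 at index 8 → [72, 48, 57, 45, 8, 38, 30, 4, 74]
  74 > parent 45 at index 3, swap → [72, 48, 57, 74, 8, 38, 30, 4, 45]
  74 > parent 48 at index 1, swap → [72, 74, 57, 48, 8, 38, 30, 4, 45]
  74 > parent 72 at index 0, swap → [74, 72, 57, 48, 8, 38, 30, 4, 45]
insert 71:
  append 71 at index 9 → [74, 72, 57, 48, 8, 38, 30, 4, 45, 71]
  71 > parent 8 at index 4, swap → [74, 72, 57, 48, 71, 38, 30, 4, 45, 8]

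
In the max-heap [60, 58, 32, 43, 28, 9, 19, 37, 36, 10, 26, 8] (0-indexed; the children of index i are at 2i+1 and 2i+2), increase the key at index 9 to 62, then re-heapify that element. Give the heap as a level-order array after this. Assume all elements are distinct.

set index 9 from 10 to 62 → [60, 58, 32, 43, 28, 9, 19, 37, 36, 62, 26, 8]
62 > parent 28 at index 4, swap → [60, 58, 32, 43, 62, 9, 19, 37, 36, 28, 26, 8]
62 > parent 58 at index 1, swap → [60, 62, 32, 43, 58, 9, 19, 37, 36, 28, 26, 8]
62 > parent 60 at index 0, swap → [62, 60, 32, 43, 58, 9, 19, 37, 36, 28, 26, 8]

[62, 60, 32, 43, 58, 9, 19, 37, 36, 28, 26, 8]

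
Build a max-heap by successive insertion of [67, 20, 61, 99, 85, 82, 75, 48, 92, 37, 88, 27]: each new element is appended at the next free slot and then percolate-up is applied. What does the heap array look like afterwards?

[99, 92, 82, 85, 88, 61, 75, 20, 48, 37, 67, 27]

Insert 67:
  append 67 at index 0 → [67] (no swap needed)
Insert 20:
  append 20 at index 1 → [67, 20] (no swap needed)
Insert 61:
  append 61 at index 2 → [67, 20, 61] (no swap needed)
Insert 99:
  append 99 at index 3 → [67, 20, 61, 99]
  99 > parent 20 at index 1, swap → [67, 99, 61, 20]
  99 > parent 67 at index 0, swap → [99, 67, 61, 20]
Insert 85:
  append 85 at index 4 → [99, 67, 61, 20, 85]
  85 > parent 67 at index 1, swap → [99, 85, 61, 20, 67]
Insert 82:
  append 82 at index 5 → [99, 85, 61, 20, 67, 82]
  82 > parent 61 at index 2, swap → [99, 85, 82, 20, 67, 61]
Insert 75:
  append 75 at index 6 → [99, 85, 82, 20, 67, 61, 75] (no swap needed)
Insert 48:
  append 48 at index 7 → [99, 85, 82, 20, 67, 61, 75, 48]
  48 > parent 20 at index 3, swap → [99, 85, 82, 48, 67, 61, 75, 20]
Insert 92:
  append 92 at index 8 → [99, 85, 82, 48, 67, 61, 75, 20, 92]
  92 > parent 48 at index 3, swap → [99, 85, 82, 92, 67, 61, 75, 20, 48]
  92 > parent 85 at index 1, swap → [99, 92, 82, 85, 67, 61, 75, 20, 48]
Insert 37:
  append 37 at index 9 → [99, 92, 82, 85, 67, 61, 75, 20, 48, 37] (no swap needed)
Insert 88:
  append 88 at index 10 → [99, 92, 82, 85, 67, 61, 75, 20, 48, 37, 88]
  88 > parent 67 at index 4, swap → [99, 92, 82, 85, 88, 61, 75, 20, 48, 37, 67]
Insert 27:
  append 27 at index 11 → [99, 92, 82, 85, 88, 61, 75, 20, 48, 37, 67, 27] (no swap needed)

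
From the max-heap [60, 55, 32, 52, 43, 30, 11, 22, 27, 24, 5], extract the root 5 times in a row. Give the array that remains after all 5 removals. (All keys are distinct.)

[30, 27, 11, 22, 24, 5]

extract-max #1 returns 60:
  remove root 60; move last element 5 to root → [5, 55, 32, 52, 43, 30, 11, 22, 27, 24]
  5 vs larger child 55 at index 1, swap → [55, 5, 32, 52, 43, 30, 11, 22, 27, 24]
  5 vs larger child 52 at index 3, swap → [55, 52, 32, 5, 43, 30, 11, 22, 27, 24]
  5 vs larger child 27 at index 8, swap → [55, 52, 32, 27, 43, 30, 11, 22, 5, 24]
extract-max #2 returns 55:
  remove root 55; move last element 24 to root → [24, 52, 32, 27, 43, 30, 11, 22, 5]
  24 vs larger child 52 at index 1, swap → [52, 24, 32, 27, 43, 30, 11, 22, 5]
  24 vs larger child 43 at index 4, swap → [52, 43, 32, 27, 24, 30, 11, 22, 5]
extract-max #3 returns 52:
  remove root 52; move last element 5 to root → [5, 43, 32, 27, 24, 30, 11, 22]
  5 vs larger child 43 at index 1, swap → [43, 5, 32, 27, 24, 30, 11, 22]
  5 vs larger child 27 at index 3, swap → [43, 27, 32, 5, 24, 30, 11, 22]
  5 vs only child 22 at index 7, swap → [43, 27, 32, 22, 24, 30, 11, 5]
extract-max #4 returns 43:
  remove root 43; move last element 5 to root → [5, 27, 32, 22, 24, 30, 11]
  5 vs larger child 32 at index 2, swap → [32, 27, 5, 22, 24, 30, 11]
  5 vs larger child 30 at index 5, swap → [32, 27, 30, 22, 24, 5, 11]
extract-max #5 returns 32:
  remove root 32; move last element 11 to root → [11, 27, 30, 22, 24, 5]
  11 vs larger child 30 at index 2, swap → [30, 27, 11, 22, 24, 5]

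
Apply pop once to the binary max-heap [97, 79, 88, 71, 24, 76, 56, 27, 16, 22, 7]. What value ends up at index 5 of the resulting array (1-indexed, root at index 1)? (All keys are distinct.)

remove root 97; move last element 7 to root → [7, 79, 88, 71, 24, 76, 56, 27, 16, 22]
7 vs larger child 88 at index 3, swap → [88, 79, 7, 71, 24, 76, 56, 27, 16, 22]
7 vs larger child 76 at index 6, swap → [88, 79, 76, 71, 24, 7, 56, 27, 16, 22]
resulting array: [88, 79, 76, 71, 24, 7, 56, 27, 16, 22]

24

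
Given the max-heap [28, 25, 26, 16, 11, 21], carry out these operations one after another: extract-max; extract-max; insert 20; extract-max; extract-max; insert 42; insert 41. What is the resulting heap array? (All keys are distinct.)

extract-max → returns 28:
  remove root 28; move last element 21 to root → [21, 25, 26, 16, 11]
  21 vs larger child 26 at index 2, swap → [26, 25, 21, 16, 11]
extract-max → returns 26:
  remove root 26; move last element 11 to root → [11, 25, 21, 16]
  11 vs larger child 25 at index 1, swap → [25, 11, 21, 16]
  11 vs only child 16 at index 3, swap → [25, 16, 21, 11]
insert 20:
  append 20 at index 4 → [25, 16, 21, 11, 20]
  20 > parent 16 at index 1, swap → [25, 20, 21, 11, 16]
extract-max → returns 25:
  remove root 25; move last element 16 to root → [16, 20, 21, 11]
  16 vs larger child 21 at index 2, swap → [21, 20, 16, 11]
extract-max → returns 21:
  remove root 21; move last element 11 to root → [11, 20, 16]
  11 vs larger child 20 at index 1, swap → [20, 11, 16]
insert 42:
  append 42 at index 3 → [20, 11, 16, 42]
  42 > parent 11 at index 1, swap → [20, 42, 16, 11]
  42 > parent 20 at index 0, swap → [42, 20, 16, 11]
insert 41:
  append 41 at index 4 → [42, 20, 16, 11, 41]
  41 > parent 20 at index 1, swap → [42, 41, 16, 11, 20]

[42, 41, 16, 11, 20]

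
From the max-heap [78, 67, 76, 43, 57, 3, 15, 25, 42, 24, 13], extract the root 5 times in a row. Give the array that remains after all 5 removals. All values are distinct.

[42, 25, 15, 13, 24, 3]

extract-max #1 returns 78:
  remove root 78; move last element 13 to root → [13, 67, 76, 43, 57, 3, 15, 25, 42, 24]
  13 vs larger child 76 at index 2, swap → [76, 67, 13, 43, 57, 3, 15, 25, 42, 24]
  13 vs larger child 15 at index 6, swap → [76, 67, 15, 43, 57, 3, 13, 25, 42, 24]
extract-max #2 returns 76:
  remove root 76; move last element 24 to root → [24, 67, 15, 43, 57, 3, 13, 25, 42]
  24 vs larger child 67 at index 1, swap → [67, 24, 15, 43, 57, 3, 13, 25, 42]
  24 vs larger child 57 at index 4, swap → [67, 57, 15, 43, 24, 3, 13, 25, 42]
extract-max #3 returns 67:
  remove root 67; move last element 42 to root → [42, 57, 15, 43, 24, 3, 13, 25]
  42 vs larger child 57 at index 1, swap → [57, 42, 15, 43, 24, 3, 13, 25]
  42 vs larger child 43 at index 3, swap → [57, 43, 15, 42, 24, 3, 13, 25]
extract-max #4 returns 57:
  remove root 57; move last element 25 to root → [25, 43, 15, 42, 24, 3, 13]
  25 vs larger child 43 at index 1, swap → [43, 25, 15, 42, 24, 3, 13]
  25 vs larger child 42 at index 3, swap → [43, 42, 15, 25, 24, 3, 13]
extract-max #5 returns 43:
  remove root 43; move last element 13 to root → [13, 42, 15, 25, 24, 3]
  13 vs larger child 42 at index 1, swap → [42, 13, 15, 25, 24, 3]
  13 vs larger child 25 at index 3, swap → [42, 25, 15, 13, 24, 3]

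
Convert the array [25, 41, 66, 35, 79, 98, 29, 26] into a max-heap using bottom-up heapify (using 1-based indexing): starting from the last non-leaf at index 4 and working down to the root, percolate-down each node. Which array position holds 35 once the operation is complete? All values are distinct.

4

sift down from index 4: already satisfies heap property
sift down from index 3:
  66 vs larger child 98 at index 6, swap → [25, 41, 98, 35, 79, 66, 29, 26]
sift down from index 2:
  41 vs larger child 79 at index 5, swap → [25, 79, 98, 35, 41, 66, 29, 26]
sift down from index 1:
  25 vs larger child 98 at index 3, swap → [98, 79, 25, 35, 41, 66, 29, 26]
  25 vs larger child 66 at index 6, swap → [98, 79, 66, 35, 41, 25, 29, 26]
resulting array: [98, 79, 66, 35, 41, 25, 29, 26]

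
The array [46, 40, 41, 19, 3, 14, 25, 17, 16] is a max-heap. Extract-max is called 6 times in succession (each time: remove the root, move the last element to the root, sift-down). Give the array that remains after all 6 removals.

[16, 14, 3]

extract-max #1 returns 46:
  remove root 46; move last element 16 to root → [16, 40, 41, 19, 3, 14, 25, 17]
  16 vs larger child 41 at index 2, swap → [41, 40, 16, 19, 3, 14, 25, 17]
  16 vs larger child 25 at index 6, swap → [41, 40, 25, 19, 3, 14, 16, 17]
extract-max #2 returns 41:
  remove root 41; move last element 17 to root → [17, 40, 25, 19, 3, 14, 16]
  17 vs larger child 40 at index 1, swap → [40, 17, 25, 19, 3, 14, 16]
  17 vs larger child 19 at index 3, swap → [40, 19, 25, 17, 3, 14, 16]
extract-max #3 returns 40:
  remove root 40; move last element 16 to root → [16, 19, 25, 17, 3, 14]
  16 vs larger child 25 at index 2, swap → [25, 19, 16, 17, 3, 14]
extract-max #4 returns 25:
  remove root 25; move last element 14 to root → [14, 19, 16, 17, 3]
  14 vs larger child 19 at index 1, swap → [19, 14, 16, 17, 3]
  14 vs larger child 17 at index 3, swap → [19, 17, 16, 14, 3]
extract-max #5 returns 19:
  remove root 19; move last element 3 to root → [3, 17, 16, 14]
  3 vs larger child 17 at index 1, swap → [17, 3, 16, 14]
  3 vs only child 14 at index 3, swap → [17, 14, 16, 3]
extract-max #6 returns 17:
  remove root 17; move last element 3 to root → [3, 14, 16]
  3 vs larger child 16 at index 2, swap → [16, 14, 3]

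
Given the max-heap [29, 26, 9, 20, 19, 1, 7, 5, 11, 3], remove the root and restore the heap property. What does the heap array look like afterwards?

[26, 20, 9, 11, 19, 1, 7, 5, 3]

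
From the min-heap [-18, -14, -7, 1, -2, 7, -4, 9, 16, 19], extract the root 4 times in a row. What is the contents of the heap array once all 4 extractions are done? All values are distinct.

[-2, 1, 7, 16, 19, 9]

extract-min #1 returns -18:
  remove root -18; move last element 19 to root → [19, -14, -7, 1, -2, 7, -4, 9, 16]
  19 vs smaller child -14 at index 1, swap → [-14, 19, -7, 1, -2, 7, -4, 9, 16]
  19 vs smaller child -2 at index 4, swap → [-14, -2, -7, 1, 19, 7, -4, 9, 16]
extract-min #2 returns -14:
  remove root -14; move last element 16 to root → [16, -2, -7, 1, 19, 7, -4, 9]
  16 vs smaller child -7 at index 2, swap → [-7, -2, 16, 1, 19, 7, -4, 9]
  16 vs smaller child -4 at index 6, swap → [-7, -2, -4, 1, 19, 7, 16, 9]
extract-min #3 returns -7:
  remove root -7; move last element 9 to root → [9, -2, -4, 1, 19, 7, 16]
  9 vs smaller child -4 at index 2, swap → [-4, -2, 9, 1, 19, 7, 16]
  9 vs smaller child 7 at index 5, swap → [-4, -2, 7, 1, 19, 9, 16]
extract-min #4 returns -4:
  remove root -4; move last element 16 to root → [16, -2, 7, 1, 19, 9]
  16 vs smaller child -2 at index 1, swap → [-2, 16, 7, 1, 19, 9]
  16 vs smaller child 1 at index 3, swap → [-2, 1, 7, 16, 19, 9]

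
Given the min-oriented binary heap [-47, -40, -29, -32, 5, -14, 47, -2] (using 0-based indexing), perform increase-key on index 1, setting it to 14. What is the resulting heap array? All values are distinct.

set index 1 from -40 to 14 → [-47, 14, -29, -32, 5, -14, 47, -2]
14 vs smaller child -32 at index 3, swap → [-47, -32, -29, 14, 5, -14, 47, -2]
14 vs only child -2 at index 7, swap → [-47, -32, -29, -2, 5, -14, 47, 14]

[-47, -32, -29, -2, 5, -14, 47, 14]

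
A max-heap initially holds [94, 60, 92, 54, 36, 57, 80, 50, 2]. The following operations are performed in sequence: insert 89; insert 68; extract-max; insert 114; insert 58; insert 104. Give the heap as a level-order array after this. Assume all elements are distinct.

[114, 92, 104, 54, 89, 80, 60, 50, 2, 36, 68, 57, 58]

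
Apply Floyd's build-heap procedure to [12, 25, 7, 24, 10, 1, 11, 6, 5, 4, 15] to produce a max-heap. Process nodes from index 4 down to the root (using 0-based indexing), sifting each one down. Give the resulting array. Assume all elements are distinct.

sift down from index 4:
  10 vs larger child 15 at index 10, swap → [12, 25, 7, 24, 15, 1, 11, 6, 5, 4, 10]
sift down from index 3: already satisfies heap property
sift down from index 2:
  7 vs larger child 11 at index 6, swap → [12, 25, 11, 24, 15, 1, 7, 6, 5, 4, 10]
sift down from index 1: already satisfies heap property
sift down from index 0:
  12 vs larger child 25 at index 1, swap → [25, 12, 11, 24, 15, 1, 7, 6, 5, 4, 10]
  12 vs larger child 24 at index 3, swap → [25, 24, 11, 12, 15, 1, 7, 6, 5, 4, 10]

[25, 24, 11, 12, 15, 1, 7, 6, 5, 4, 10]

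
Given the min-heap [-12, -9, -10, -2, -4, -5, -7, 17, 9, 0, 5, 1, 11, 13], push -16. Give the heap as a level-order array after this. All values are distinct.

append -16 at index 14 → [-12, -9, -10, -2, -4, -5, -7, 17, 9, 0, 5, 1, 11, 13, -16]
-16 < parent -7 at index 6, swap → [-12, -9, -10, -2, -4, -5, -16, 17, 9, 0, 5, 1, 11, 13, -7]
-16 < parent -10 at index 2, swap → [-12, -9, -16, -2, -4, -5, -10, 17, 9, 0, 5, 1, 11, 13, -7]
-16 < parent -12 at index 0, swap → [-16, -9, -12, -2, -4, -5, -10, 17, 9, 0, 5, 1, 11, 13, -7]

[-16, -9, -12, -2, -4, -5, -10, 17, 9, 0, 5, 1, 11, 13, -7]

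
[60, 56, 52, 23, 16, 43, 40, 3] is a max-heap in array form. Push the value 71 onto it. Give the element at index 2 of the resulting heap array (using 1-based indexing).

append 71 at index 9 → [60, 56, 52, 23, 16, 43, 40, 3, 71]
71 > parent 23 at index 4, swap → [60, 56, 52, 71, 16, 43, 40, 3, 23]
71 > parent 56 at index 2, swap → [60, 71, 52, 56, 16, 43, 40, 3, 23]
71 > parent 60 at index 1, swap → [71, 60, 52, 56, 16, 43, 40, 3, 23]
resulting array: [71, 60, 52, 56, 16, 43, 40, 3, 23]

60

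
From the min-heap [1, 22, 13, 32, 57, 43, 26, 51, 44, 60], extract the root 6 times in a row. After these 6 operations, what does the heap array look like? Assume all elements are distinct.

[44, 57, 51, 60]

extract-min #1 returns 1:
  remove root 1; move last element 60 to root → [60, 22, 13, 32, 57, 43, 26, 51, 44]
  60 vs smaller child 13 at index 2, swap → [13, 22, 60, 32, 57, 43, 26, 51, 44]
  60 vs smaller child 26 at index 6, swap → [13, 22, 26, 32, 57, 43, 60, 51, 44]
extract-min #2 returns 13:
  remove root 13; move last element 44 to root → [44, 22, 26, 32, 57, 43, 60, 51]
  44 vs smaller child 22 at index 1, swap → [22, 44, 26, 32, 57, 43, 60, 51]
  44 vs smaller child 32 at index 3, swap → [22, 32, 26, 44, 57, 43, 60, 51]
extract-min #3 returns 22:
  remove root 22; move last element 51 to root → [51, 32, 26, 44, 57, 43, 60]
  51 vs smaller child 26 at index 2, swap → [26, 32, 51, 44, 57, 43, 60]
  51 vs smaller child 43 at index 5, swap → [26, 32, 43, 44, 57, 51, 60]
extract-min #4 returns 26:
  remove root 26; move last element 60 to root → [60, 32, 43, 44, 57, 51]
  60 vs smaller child 32 at index 1, swap → [32, 60, 43, 44, 57, 51]
  60 vs smaller child 44 at index 3, swap → [32, 44, 43, 60, 57, 51]
extract-min #5 returns 32:
  remove root 32; move last element 51 to root → [51, 44, 43, 60, 57]
  51 vs smaller child 43 at index 2, swap → [43, 44, 51, 60, 57]
extract-min #6 returns 43:
  remove root 43; move last element 57 to root → [57, 44, 51, 60]
  57 vs smaller child 44 at index 1, swap → [44, 57, 51, 60]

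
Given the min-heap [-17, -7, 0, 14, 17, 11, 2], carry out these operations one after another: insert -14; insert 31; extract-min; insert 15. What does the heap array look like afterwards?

[-14, -7, 0, 14, 17, 11, 2, 31, 15]

insert -14:
  append -14 at index 7 → [-17, -7, 0, 14, 17, 11, 2, -14]
  -14 < parent 14 at index 3, swap → [-17, -7, 0, -14, 17, 11, 2, 14]
  -14 < parent -7 at index 1, swap → [-17, -14, 0, -7, 17, 11, 2, 14]
insert 31:
  append 31 at index 8 → [-17, -14, 0, -7, 17, 11, 2, 14, 31] (no swap needed)
extract-min → returns -17:
  remove root -17; move last element 31 to root → [31, -14, 0, -7, 17, 11, 2, 14]
  31 vs smaller child -14 at index 1, swap → [-14, 31, 0, -7, 17, 11, 2, 14]
  31 vs smaller child -7 at index 3, swap → [-14, -7, 0, 31, 17, 11, 2, 14]
  31 vs only child 14 at index 7, swap → [-14, -7, 0, 14, 17, 11, 2, 31]
insert 15:
  append 15 at index 8 → [-14, -7, 0, 14, 17, 11, 2, 31, 15] (no swap needed)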